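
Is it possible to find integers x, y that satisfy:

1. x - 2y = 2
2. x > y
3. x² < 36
Yes

Take x = 0, y = -1. Substituting into each constraint:
  (1) 0 - 2(-1) = 2 ✓
  (2) 0 > -1 ✓
  (3) x² = (0)² = 0, and 0 < 36 ✓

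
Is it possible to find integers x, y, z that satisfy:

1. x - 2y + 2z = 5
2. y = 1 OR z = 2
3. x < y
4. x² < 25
Yes

Take x = -3, y = -2, z = 2. Substituting into each constraint:
  (1) (-3) - 2(-2) + 2(2) = 5 ✓
  (2) z = 2, target 2 ✓ (second branch holds)
  (3) -3 < -2 ✓
  (4) x² = (-3)² = 9, and 9 < 25 ✓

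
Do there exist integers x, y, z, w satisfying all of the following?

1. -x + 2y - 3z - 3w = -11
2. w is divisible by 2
Yes

Take x = 2, y = 0, z = 3, w = 0. Substituting into each constraint:
  (1) (-2) + 2(0) - 3(3) - 3(0) = -11 ✓
  (2) 0 = 2 × 0, remainder 0 ✓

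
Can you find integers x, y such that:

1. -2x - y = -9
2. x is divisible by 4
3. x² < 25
Yes

Take x = 0, y = 9. Substituting into each constraint:
  (1) -2(0) + (-9) = -9 ✓
  (2) 0 = 4 × 0, remainder 0 ✓
  (3) x² = (0)² = 0, and 0 < 25 ✓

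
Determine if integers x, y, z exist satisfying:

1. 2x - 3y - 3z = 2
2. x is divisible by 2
Yes

Take x = -2, y = -2, z = 0. Substituting into each constraint:
  (1) 2(-2) - 3(-2) - 3(0) = 2 ✓
  (2) -2 = 2 × -1, remainder 0 ✓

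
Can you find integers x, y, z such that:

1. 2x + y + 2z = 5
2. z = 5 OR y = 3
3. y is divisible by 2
No

A contradictory subset is {2x + y + 2z = 5, y is divisible by 2}. No integer assignment can satisfy these jointly:

  - 2x + y + 2z = 5: is a linear equation tying the variables together
  - y is divisible by 2: restricts y to multiples of 2

Modular obstruction: writing y = 2y', every remaining term of the linear equation is divisible by 2, so the left side is ≡ 0 (mod 2); but the right side 5 ≡ 1 (mod 2). No integers can satisfy it.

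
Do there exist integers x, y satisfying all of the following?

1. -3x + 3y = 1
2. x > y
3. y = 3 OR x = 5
No

Even the single constraint (-3x + 3y = 1) is infeasible over the integers.

  - -3x + 3y = 1: every term on the left is divisible by 3, so the LHS ≡ 0 (mod 3), but the RHS 1 is not — no integer solution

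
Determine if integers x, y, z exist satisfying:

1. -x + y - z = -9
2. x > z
Yes

Take x = 0, y = -10, z = -1. Substituting into each constraint:
  (1) 0 + (-10) + 1 = -9 ✓
  (2) 0 > -1 ✓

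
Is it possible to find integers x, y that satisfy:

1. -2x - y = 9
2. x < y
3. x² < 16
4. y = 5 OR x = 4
No

The full constraint system is jointly infeasible over the integers. Each constraint and what it forces:

  - -2x - y = 9: is a linear equation tying the variables together
  - x < y: bounds one variable relative to another variable
  - x² < 16: restricts x to |x| ≤ 3
  - y = 5 OR x = 4: forces a choice: either y = 5 or x = 4

Split on the disjunction (y = 5 OR x = 4):
  • If y = 5: the equation forces x = -7, but x² < 16 requires |x| ≤ 3.
  • If x = 4: this contradicts x² < 16, which requires |x| ≤ 3.
Both branches are infeasible, so the system has no integer solution.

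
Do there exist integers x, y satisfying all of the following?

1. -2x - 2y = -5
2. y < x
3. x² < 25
No

Even the single constraint (-2x - 2y = -5) is infeasible over the integers.

  - -2x - 2y = -5: every term on the left is divisible by 2, so the LHS ≡ 0 (mod 2), but the RHS -5 is not — no integer solution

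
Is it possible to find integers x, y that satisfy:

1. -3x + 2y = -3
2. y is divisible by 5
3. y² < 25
Yes

Take x = 1, y = 0. Substituting into each constraint:
  (1) -3(1) + 2(0) = -3 ✓
  (2) 0 = 5 × 0, remainder 0 ✓
  (3) y² = (0)² = 0, and 0 < 25 ✓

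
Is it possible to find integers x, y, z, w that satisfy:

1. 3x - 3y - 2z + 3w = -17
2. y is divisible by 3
Yes

Take x = 0, y = 0, z = 1, w = -5. Substituting into each constraint:
  (1) 3(0) - 3(0) - 2(1) + 3(-5) = -17 ✓
  (2) 0 = 3 × 0, remainder 0 ✓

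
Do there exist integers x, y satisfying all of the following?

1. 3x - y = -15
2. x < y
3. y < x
No

A contradictory subset is {x < y, y < x}. No integer assignment can satisfy these jointly:

  - x < y: bounds one variable relative to another variable
  - y < x: bounds one variable relative to another variable

Direct contradiction: y > x and x > y cannot both hold.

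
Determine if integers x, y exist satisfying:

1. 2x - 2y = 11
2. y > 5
No

Even the single constraint (2x - 2y = 11) is infeasible over the integers.

  - 2x - 2y = 11: every term on the left is divisible by 2, so the LHS ≡ 0 (mod 2), but the RHS 11 is not — no integer solution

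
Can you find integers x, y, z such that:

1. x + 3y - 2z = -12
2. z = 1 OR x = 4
Yes

Take x = 4, y = 0, z = 8. Substituting into each constraint:
  (1) 4 + 3(0) - 2(8) = -12 ✓
  (2) x = 4, target 4 ✓ (second branch holds)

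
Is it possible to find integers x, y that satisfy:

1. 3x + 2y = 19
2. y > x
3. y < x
No

A contradictory subset is {y > x, y < x}. No integer assignment can satisfy these jointly:

  - y > x: bounds one variable relative to another variable
  - y < x: bounds one variable relative to another variable

Direct contradiction: y > x and x > y cannot both hold.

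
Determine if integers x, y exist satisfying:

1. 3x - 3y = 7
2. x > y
No

Even the single constraint (3x - 3y = 7) is infeasible over the integers.

  - 3x - 3y = 7: every term on the left is divisible by 3, so the LHS ≡ 0 (mod 3), but the RHS 7 is not — no integer solution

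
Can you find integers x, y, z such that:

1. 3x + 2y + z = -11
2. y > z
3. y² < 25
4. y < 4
Yes

Take x = -5, y = 2, z = 0. Substituting into each constraint:
  (1) 3(-5) + 2(2) + 0 = -11 ✓
  (2) 2 > 0 ✓
  (3) y² = (2)² = 4, and 4 < 25 ✓
  (4) 2 < 4 ✓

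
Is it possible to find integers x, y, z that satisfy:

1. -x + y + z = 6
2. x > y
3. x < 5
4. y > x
No

A contradictory subset is {x > y, y > x}. No integer assignment can satisfy these jointly:

  - x > y: bounds one variable relative to another variable
  - y > x: bounds one variable relative to another variable

Direct contradiction: x > y and y > x cannot both hold.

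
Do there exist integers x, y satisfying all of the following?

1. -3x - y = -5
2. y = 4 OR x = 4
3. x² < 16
No

The full constraint system is jointly infeasible over the integers. Each constraint and what it forces:

  - -3x - y = -5: is a linear equation tying the variables together
  - y = 4 OR x = 4: forces a choice: either y = 4 or x = 4
  - x² < 16: restricts x to |x| ≤ 3

Split on the disjunction (y = 4 OR x = 4):
  • If y = 4: with y = 4, every remaining term of the linear equation is divisible by 3, so the left side is ≡ 0 (mod 3); but the right side -1 ≡ 2 (mod 3). No integers can satisfy it.
  • If x = 4: this contradicts x² < 16, which requires |x| ≤ 3.
Both branches are infeasible, so the system has no integer solution.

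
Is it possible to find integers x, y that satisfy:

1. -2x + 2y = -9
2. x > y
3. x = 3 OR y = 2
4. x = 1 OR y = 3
No

Even the single constraint (-2x + 2y = -9) is infeasible over the integers.

  - -2x + 2y = -9: every term on the left is divisible by 2, so the LHS ≡ 0 (mod 2), but the RHS -9 is not — no integer solution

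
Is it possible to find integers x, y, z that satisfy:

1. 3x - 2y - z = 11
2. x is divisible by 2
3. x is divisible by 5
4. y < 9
Yes

Take x = 0, y = 0, z = -11. Substituting into each constraint:
  (1) 3(0) - 2(0) + 11 = 11 ✓
  (2) 0 = 2 × 0, remainder 0 ✓
  (3) 0 = 5 × 0, remainder 0 ✓
  (4) 0 < 9 ✓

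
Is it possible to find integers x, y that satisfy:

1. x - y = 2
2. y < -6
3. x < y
No

A contradictory subset is {x - y = 2, x < y}. No integer assignment can satisfy these jointly:

  - x - y = 2: is a linear equation tying the variables together
  - x < y: bounds one variable relative to another variable

From the equation, x − y = 2, i.e. y − x = -2; but y > x requires y − x ≥ 1. Contradiction.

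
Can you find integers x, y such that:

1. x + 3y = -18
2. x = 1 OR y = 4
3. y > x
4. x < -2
Yes

Take x = -30, y = 4. Substituting into each constraint:
  (1) (-30) + 3(4) = -18 ✓
  (2) y = 4, target 4 ✓ (second branch holds)
  (3) 4 > -30 ✓
  (4) -30 < -2 ✓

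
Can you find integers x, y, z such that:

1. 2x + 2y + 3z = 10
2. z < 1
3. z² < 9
Yes

Take x = 5, y = 0, z = 0. Substituting into each constraint:
  (1) 2(5) + 2(0) + 3(0) = 10 ✓
  (2) 0 < 1 ✓
  (3) z² = (0)² = 0, and 0 < 9 ✓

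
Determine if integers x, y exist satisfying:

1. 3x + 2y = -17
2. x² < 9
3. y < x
Yes

Take x = 1, y = -10. Substituting into each constraint:
  (1) 3(1) + 2(-10) = -17 ✓
  (2) x² = (1)² = 1, and 1 < 9 ✓
  (3) -10 < 1 ✓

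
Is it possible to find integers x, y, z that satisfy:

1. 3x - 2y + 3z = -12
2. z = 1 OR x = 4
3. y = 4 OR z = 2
Yes

Take x = 4, y = 15, z = 2. Substituting into each constraint:
  (1) 3(4) - 2(15) + 3(2) = -12 ✓
  (2) x = 4, target 4 ✓ (second branch holds)
  (3) z = 2, target 2 ✓ (second branch holds)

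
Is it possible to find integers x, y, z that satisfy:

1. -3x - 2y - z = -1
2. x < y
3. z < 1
Yes

Take x = 0, y = 1, z = -1. Substituting into each constraint:
  (1) -3(0) - 2(1) + 1 = -1 ✓
  (2) 0 < 1 ✓
  (3) -1 < 1 ✓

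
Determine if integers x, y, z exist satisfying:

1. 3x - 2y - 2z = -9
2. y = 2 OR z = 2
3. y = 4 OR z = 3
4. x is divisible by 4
No

The full constraint system is jointly infeasible over the integers. Each constraint and what it forces:

  - 3x - 2y - 2z = -9: is a linear equation tying the variables together
  - y = 2 OR z = 2: forces a choice: either y = 2 or z = 2
  - y = 4 OR z = 3: forces a choice: either y = 4 or z = 3
  - x is divisible by 4: restricts x to multiples of 4

Modular obstruction: writing x = 4x', every remaining term of the linear equation is divisible by 2, so the left side is ≡ 0 (mod 2); but the right side -9 ≡ 1 (mod 2). No integers can satisfy it.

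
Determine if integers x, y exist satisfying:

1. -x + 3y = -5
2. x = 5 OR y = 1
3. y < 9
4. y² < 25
Yes

Take x = 5, y = 0. Substituting into each constraint:
  (1) (-5) + 3(0) = -5 ✓
  (2) x = 5, target 5 ✓ (first branch holds)
  (3) 0 < 9 ✓
  (4) y² = (0)² = 0, and 0 < 25 ✓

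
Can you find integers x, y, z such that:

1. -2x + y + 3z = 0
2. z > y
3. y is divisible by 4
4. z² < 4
Yes

Take x = -2, y = -4, z = 0. Substituting into each constraint:
  (1) -2(-2) + (-4) + 3(0) = 0 ✓
  (2) 0 > -4 ✓
  (3) -4 = 4 × -1, remainder 0 ✓
  (4) z² = (0)² = 0, and 0 < 4 ✓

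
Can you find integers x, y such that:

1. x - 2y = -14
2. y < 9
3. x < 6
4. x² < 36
Yes

Take x = 0, y = 7. Substituting into each constraint:
  (1) 0 - 2(7) = -14 ✓
  (2) 7 < 9 ✓
  (3) 0 < 6 ✓
  (4) x² = (0)² = 0, and 0 < 36 ✓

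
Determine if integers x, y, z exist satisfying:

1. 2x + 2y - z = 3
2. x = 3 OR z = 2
Yes

Take x = 3, y = 0, z = 3. Substituting into each constraint:
  (1) 2(3) + 2(0) + (-3) = 3 ✓
  (2) x = 3, target 3 ✓ (first branch holds)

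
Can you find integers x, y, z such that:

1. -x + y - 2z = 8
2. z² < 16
Yes

Take x = -8, y = 0, z = 0. Substituting into each constraint:
  (1) 8 + 0 - 2(0) = 8 ✓
  (2) z² = (0)² = 0, and 0 < 16 ✓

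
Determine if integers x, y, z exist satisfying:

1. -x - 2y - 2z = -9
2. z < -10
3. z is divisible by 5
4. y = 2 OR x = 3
Yes

Take x = 35, y = 2, z = -15. Substituting into each constraint:
  (1) (-35) - 2(2) - 2(-15) = -9 ✓
  (2) -15 < -10 ✓
  (3) -15 = 5 × -3, remainder 0 ✓
  (4) y = 2, target 2 ✓ (first branch holds)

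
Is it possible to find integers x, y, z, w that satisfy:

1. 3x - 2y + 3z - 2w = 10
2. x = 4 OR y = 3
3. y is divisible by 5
Yes

Take x = 4, y = 5, z = 4, w = 2. Substituting into each constraint:
  (1) 3(4) - 2(5) + 3(4) - 2(2) = 10 ✓
  (2) x = 4, target 4 ✓ (first branch holds)
  (3) 5 = 5 × 1, remainder 0 ✓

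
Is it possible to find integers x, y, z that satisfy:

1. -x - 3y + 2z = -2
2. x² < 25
Yes

Take x = 0, y = 2, z = 2. Substituting into each constraint:
  (1) 0 - 3(2) + 2(2) = -2 ✓
  (2) x² = (0)² = 0, and 0 < 25 ✓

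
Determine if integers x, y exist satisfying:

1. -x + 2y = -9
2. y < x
Yes

Take x = -7, y = -8. Substituting into each constraint:
  (1) 7 + 2(-8) = -9 ✓
  (2) -8 < -7 ✓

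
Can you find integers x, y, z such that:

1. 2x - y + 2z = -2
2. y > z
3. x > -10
Yes

Take x = 0, y = 0, z = -1. Substituting into each constraint:
  (1) 2(0) + 0 + 2(-1) = -2 ✓
  (2) 0 > -1 ✓
  (3) 0 > -10 ✓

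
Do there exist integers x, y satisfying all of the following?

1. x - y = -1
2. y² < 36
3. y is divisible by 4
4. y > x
Yes

Take x = -1, y = 0. Substituting into each constraint:
  (1) (-1) + 0 = -1 ✓
  (2) y² = (0)² = 0, and 0 < 36 ✓
  (3) 0 = 4 × 0, remainder 0 ✓
  (4) 0 > -1 ✓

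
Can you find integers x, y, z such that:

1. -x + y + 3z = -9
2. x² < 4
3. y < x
Yes

Take x = 0, y = -3, z = -2. Substituting into each constraint:
  (1) 0 + (-3) + 3(-2) = -9 ✓
  (2) x² = (0)² = 0, and 0 < 4 ✓
  (3) -3 < 0 ✓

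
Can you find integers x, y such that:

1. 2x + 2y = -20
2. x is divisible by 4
Yes

Take x = 0, y = -10. Substituting into each constraint:
  (1) 2(0) + 2(-10) = -20 ✓
  (2) 0 = 4 × 0, remainder 0 ✓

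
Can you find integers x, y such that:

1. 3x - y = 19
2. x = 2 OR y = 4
Yes

Take x = 2, y = -13. Substituting into each constraint:
  (1) 3(2) + 13 = 19 ✓
  (2) x = 2, target 2 ✓ (first branch holds)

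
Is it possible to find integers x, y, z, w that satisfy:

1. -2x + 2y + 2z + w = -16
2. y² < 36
Yes

Take x = 0, y = 0, z = 0, w = -16. Substituting into each constraint:
  (1) -2(0) + 2(0) + 2(0) + (-16) = -16 ✓
  (2) y² = (0)² = 0, and 0 < 36 ✓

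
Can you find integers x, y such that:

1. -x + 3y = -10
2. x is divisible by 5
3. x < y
Yes

Take x = -20, y = -10. Substituting into each constraint:
  (1) 20 + 3(-10) = -10 ✓
  (2) -20 = 5 × -4, remainder 0 ✓
  (3) -20 < -10 ✓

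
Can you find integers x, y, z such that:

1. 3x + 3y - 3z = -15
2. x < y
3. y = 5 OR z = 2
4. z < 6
Yes

Take x = -5, y = 5, z = 5. Substituting into each constraint:
  (1) 3(-5) + 3(5) - 3(5) = -15 ✓
  (2) -5 < 5 ✓
  (3) y = 5, target 5 ✓ (first branch holds)
  (4) 5 < 6 ✓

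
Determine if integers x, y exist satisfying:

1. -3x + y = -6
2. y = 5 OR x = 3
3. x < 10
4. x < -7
No

A contradictory subset is {-3x + y = -6, y = 5 OR x = 3, x < -7}. No integer assignment can satisfy these jointly:

  - -3x + y = -6: is a linear equation tying the variables together
  - y = 5 OR x = 3: forces a choice: either y = 5 or x = 3
  - x < -7: bounds one variable relative to a constant

Split on the disjunction (y = 5 OR x = 3):
  • If y = 5: with y = 5, every remaining term of the linear equation is divisible by 3, so the left side is ≡ 0 (mod 3); but the right side -11 ≡ 1 (mod 3). No integers can satisfy it.
  • If x = 3: this contradicts the bound x ≤ -8.
Both branches are infeasible, so the system has no integer solution.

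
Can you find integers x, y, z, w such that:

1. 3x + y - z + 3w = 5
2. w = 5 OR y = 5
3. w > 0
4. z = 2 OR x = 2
Yes

Take x = 2, y = -16, z = 0, w = 5. Substituting into each constraint:
  (1) 3(2) + (-16) + 0 + 3(5) = 5 ✓
  (2) w = 5, target 5 ✓ (first branch holds)
  (3) 5 > 0 ✓
  (4) x = 2, target 2 ✓ (second branch holds)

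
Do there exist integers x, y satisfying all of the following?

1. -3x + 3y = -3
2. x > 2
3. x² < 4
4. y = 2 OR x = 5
No

A contradictory subset is {x > 2, x² < 4}. No integer assignment can satisfy these jointly:

  - x > 2: bounds one variable relative to a constant
  - x² < 4: restricts x to |x| ≤ 1

Direct contradiction: the bounds on x require x ≥ 3 and x ≤ 1 simultaneously, which is empty.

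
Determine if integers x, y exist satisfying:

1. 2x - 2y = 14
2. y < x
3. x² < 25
Yes

Take x = 0, y = -7. Substituting into each constraint:
  (1) 2(0) - 2(-7) = 14 ✓
  (2) -7 < 0 ✓
  (3) x² = (0)² = 0, and 0 < 25 ✓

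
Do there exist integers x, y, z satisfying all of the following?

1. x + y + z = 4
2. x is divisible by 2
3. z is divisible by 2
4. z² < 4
Yes

Take x = 0, y = 4, z = 0. Substituting into each constraint:
  (1) 0 + 4 + 0 = 4 ✓
  (2) 0 = 2 × 0, remainder 0 ✓
  (3) 0 = 2 × 0, remainder 0 ✓
  (4) z² = (0)² = 0, and 0 < 4 ✓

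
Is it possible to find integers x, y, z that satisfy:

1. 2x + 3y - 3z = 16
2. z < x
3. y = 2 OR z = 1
Yes

Take x = -7, y = 2, z = -8. Substituting into each constraint:
  (1) 2(-7) + 3(2) - 3(-8) = 16 ✓
  (2) -8 < -7 ✓
  (3) y = 2, target 2 ✓ (first branch holds)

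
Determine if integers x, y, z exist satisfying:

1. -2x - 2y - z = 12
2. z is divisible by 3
Yes

Take x = -6, y = 0, z = 0. Substituting into each constraint:
  (1) -2(-6) - 2(0) + 0 = 12 ✓
  (2) 0 = 3 × 0, remainder 0 ✓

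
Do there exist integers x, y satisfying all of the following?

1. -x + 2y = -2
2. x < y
Yes

Take x = -4, y = -3. Substituting into each constraint:
  (1) 4 + 2(-3) = -2 ✓
  (2) -4 < -3 ✓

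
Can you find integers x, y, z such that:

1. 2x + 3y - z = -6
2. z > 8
Yes

Take x = 0, y = 1, z = 9. Substituting into each constraint:
  (1) 2(0) + 3(1) + (-9) = -6 ✓
  (2) 9 > 8 ✓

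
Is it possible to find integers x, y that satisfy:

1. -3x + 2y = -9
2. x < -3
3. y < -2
Yes

Take x = -5, y = -12. Substituting into each constraint:
  (1) -3(-5) + 2(-12) = -9 ✓
  (2) -5 < -3 ✓
  (3) -12 < -2 ✓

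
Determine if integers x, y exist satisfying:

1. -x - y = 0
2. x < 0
Yes

Take x = -1, y = 1. Substituting into each constraint:
  (1) 1 + (-1) = 0 ✓
  (2) -1 < 0 ✓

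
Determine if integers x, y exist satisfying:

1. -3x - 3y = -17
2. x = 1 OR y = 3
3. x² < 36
No

Even the single constraint (-3x - 3y = -17) is infeasible over the integers.

  - -3x - 3y = -17: every term on the left is divisible by 3, so the LHS ≡ 0 (mod 3), but the RHS -17 is not — no integer solution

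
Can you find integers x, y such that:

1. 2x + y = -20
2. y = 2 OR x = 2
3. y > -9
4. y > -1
Yes

Take x = -11, y = 2. Substituting into each constraint:
  (1) 2(-11) + 2 = -20 ✓
  (2) y = 2, target 2 ✓ (first branch holds)
  (3) 2 > -9 ✓
  (4) 2 > -1 ✓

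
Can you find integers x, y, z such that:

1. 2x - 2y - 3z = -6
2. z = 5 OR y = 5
Yes

Take x = 11, y = 5, z = 6. Substituting into each constraint:
  (1) 2(11) - 2(5) - 3(6) = -6 ✓
  (2) y = 5, target 5 ✓ (second branch holds)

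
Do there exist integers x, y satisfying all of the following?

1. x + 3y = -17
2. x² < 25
Yes

Take x = 1, y = -6. Substituting into each constraint:
  (1) 1 + 3(-6) = -17 ✓
  (2) x² = (1)² = 1, and 1 < 25 ✓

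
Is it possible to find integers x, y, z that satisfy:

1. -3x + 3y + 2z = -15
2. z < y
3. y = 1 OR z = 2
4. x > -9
Yes

Take x = 6, y = 1, z = 0. Substituting into each constraint:
  (1) -3(6) + 3(1) + 2(0) = -15 ✓
  (2) 0 < 1 ✓
  (3) y = 1, target 1 ✓ (first branch holds)
  (4) 6 > -9 ✓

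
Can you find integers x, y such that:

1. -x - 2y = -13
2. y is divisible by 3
Yes

Take x = 13, y = 0. Substituting into each constraint:
  (1) (-13) - 2(0) = -13 ✓
  (2) 0 = 3 × 0, remainder 0 ✓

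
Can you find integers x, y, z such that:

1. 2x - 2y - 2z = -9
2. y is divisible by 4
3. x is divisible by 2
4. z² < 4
No

Even the single constraint (2x - 2y - 2z = -9) is infeasible over the integers.

  - 2x - 2y - 2z = -9: every term on the left is divisible by 2, so the LHS ≡ 0 (mod 2), but the RHS -9 is not — no integer solution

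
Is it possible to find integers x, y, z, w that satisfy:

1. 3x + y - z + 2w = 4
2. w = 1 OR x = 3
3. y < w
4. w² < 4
Yes

Take x = 1, y = -1, z = 0, w = 1. Substituting into each constraint:
  (1) 3(1) + (-1) + 0 + 2(1) = 4 ✓
  (2) w = 1, target 1 ✓ (first branch holds)
  (3) -1 < 1 ✓
  (4) w² = (1)² = 1, and 1 < 4 ✓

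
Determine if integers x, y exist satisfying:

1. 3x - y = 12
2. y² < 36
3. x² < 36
Yes

Take x = 4, y = 0. Substituting into each constraint:
  (1) 3(4) + 0 = 12 ✓
  (2) y² = (0)² = 0, and 0 < 36 ✓
  (3) x² = (4)² = 16, and 16 < 36 ✓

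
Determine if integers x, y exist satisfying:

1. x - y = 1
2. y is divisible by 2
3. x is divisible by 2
No

The full constraint system is jointly infeasible over the integers. Each constraint and what it forces:

  - x - y = 1: is a linear equation tying the variables together
  - y is divisible by 2: restricts y to multiples of 2
  - x is divisible by 2: restricts x to multiples of 2

Modular obstruction: writing x = 2x' and writing y = 2y', every remaining term of the linear equation is divisible by 2, so the left side is ≡ 0 (mod 2); but the right side 1 ≡ 1 (mod 2). No integers can satisfy it.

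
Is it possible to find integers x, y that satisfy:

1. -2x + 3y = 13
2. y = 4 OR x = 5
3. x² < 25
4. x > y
No

A contradictory subset is {-2x + 3y = 13, y = 4 OR x = 5, x > y}. No integer assignment can satisfy these jointly:

  - -2x + 3y = 13: is a linear equation tying the variables together
  - y = 4 OR x = 5: forces a choice: either y = 4 or x = 5
  - x > y: bounds one variable relative to another variable

Split on the disjunction (y = 4 OR x = 5):
  • If y = 4: with y = 4, every remaining term of the linear equation is divisible by 2, so the left side is ≡ 0 (mod 2); but the right side 1 ≡ 1 (mod 2). No integers can satisfy it.
  • If x = 5: with x = 5, every remaining term of the linear equation is divisible by 3, so the left side is ≡ 0 (mod 3); but the right side 23 ≡ 2 (mod 3). No integers can satisfy it.
Both branches are infeasible, so the system has no integer solution.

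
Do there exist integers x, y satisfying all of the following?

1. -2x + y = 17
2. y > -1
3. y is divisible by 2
No

A contradictory subset is {-2x + y = 17, y is divisible by 2}. No integer assignment can satisfy these jointly:

  - -2x + y = 17: is a linear equation tying the variables together
  - y is divisible by 2: restricts y to multiples of 2

Modular obstruction: writing y = 2y', every remaining term of the linear equation is divisible by 2, so the left side is ≡ 0 (mod 2); but the right side 17 ≡ 1 (mod 2). No integers can satisfy it.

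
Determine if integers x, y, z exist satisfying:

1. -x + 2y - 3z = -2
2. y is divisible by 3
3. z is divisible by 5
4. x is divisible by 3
No

A contradictory subset is {-x + 2y - 3z = -2, y is divisible by 3, x is divisible by 3}. No integer assignment can satisfy these jointly:

  - -x + 2y - 3z = -2: is a linear equation tying the variables together
  - y is divisible by 3: restricts y to multiples of 3
  - x is divisible by 3: restricts x to multiples of 3

Modular obstruction: writing x = 3x' and writing y = 3y', every remaining term of the linear equation is divisible by 3, so the left side is ≡ 0 (mod 3); but the right side -2 ≡ 1 (mod 3). No integers can satisfy it.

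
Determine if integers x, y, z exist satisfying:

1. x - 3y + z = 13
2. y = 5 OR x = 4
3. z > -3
Yes

Take x = 28, y = 5, z = 0. Substituting into each constraint:
  (1) 28 - 3(5) + 0 = 13 ✓
  (2) y = 5, target 5 ✓ (first branch holds)
  (3) 0 > -3 ✓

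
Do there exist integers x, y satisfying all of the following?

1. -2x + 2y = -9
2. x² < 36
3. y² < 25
No

Even the single constraint (-2x + 2y = -9) is infeasible over the integers.

  - -2x + 2y = -9: every term on the left is divisible by 2, so the LHS ≡ 0 (mod 2), but the RHS -9 is not — no integer solution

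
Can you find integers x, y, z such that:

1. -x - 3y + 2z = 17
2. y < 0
Yes

Take x = 1, y = -6, z = 0. Substituting into each constraint:
  (1) (-1) - 3(-6) + 2(0) = 17 ✓
  (2) -6 < 0 ✓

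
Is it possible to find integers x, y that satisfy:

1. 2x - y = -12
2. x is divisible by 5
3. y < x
Yes

Take x = -15, y = -18. Substituting into each constraint:
  (1) 2(-15) + 18 = -12 ✓
  (2) -15 = 5 × -3, remainder 0 ✓
  (3) -18 < -15 ✓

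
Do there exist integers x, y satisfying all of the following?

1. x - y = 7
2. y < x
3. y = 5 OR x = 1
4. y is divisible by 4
No

A contradictory subset is {x - y = 7, y = 5 OR x = 1, y is divisible by 4}. No integer assignment can satisfy these jointly:

  - x - y = 7: is a linear equation tying the variables together
  - y = 5 OR x = 1: forces a choice: either y = 5 or x = 1
  - y is divisible by 4: restricts y to multiples of 4

Split on the disjunction (y = 5 OR x = 1):
  • If y = 5: this contradicts the divisibility constraint — 5 is not a multiple of 4.
  • If x = 1: with x = 1, writing y = 4y', every remaining term of the linear equation is divisible by 4, so the left side is ≡ 0 (mod 4); but the right side 6 ≡ 2 (mod 4). No integers can satisfy it.
Both branches are infeasible, so the system has no integer solution.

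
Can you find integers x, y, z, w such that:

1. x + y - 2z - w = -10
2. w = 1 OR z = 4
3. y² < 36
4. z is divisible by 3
Yes

Take x = -9, y = 0, z = 0, w = 1. Substituting into each constraint:
  (1) (-9) + 0 - 2(0) + (-1) = -10 ✓
  (2) w = 1, target 1 ✓ (first branch holds)
  (3) y² = (0)² = 0, and 0 < 36 ✓
  (4) 0 = 3 × 0, remainder 0 ✓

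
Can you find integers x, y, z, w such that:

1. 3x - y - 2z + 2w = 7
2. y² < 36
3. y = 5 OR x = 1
Yes

Take x = 1, y = 0, z = 0, w = 2. Substituting into each constraint:
  (1) 3(1) + 0 - 2(0) + 2(2) = 7 ✓
  (2) y² = (0)² = 0, and 0 < 36 ✓
  (3) x = 1, target 1 ✓ (second branch holds)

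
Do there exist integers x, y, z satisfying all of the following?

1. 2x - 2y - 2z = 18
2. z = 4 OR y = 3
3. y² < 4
Yes

Take x = 13, y = 0, z = 4. Substituting into each constraint:
  (1) 2(13) - 2(0) - 2(4) = 18 ✓
  (2) z = 4, target 4 ✓ (first branch holds)
  (3) y² = (0)² = 0, and 0 < 4 ✓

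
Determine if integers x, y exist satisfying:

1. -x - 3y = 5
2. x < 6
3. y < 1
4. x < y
Yes

Take x = -2, y = -1. Substituting into each constraint:
  (1) 2 - 3(-1) = 5 ✓
  (2) -2 < 6 ✓
  (3) -1 < 1 ✓
  (4) -2 < -1 ✓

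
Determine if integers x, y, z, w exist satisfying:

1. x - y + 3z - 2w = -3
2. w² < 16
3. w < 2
Yes

Take x = 0, y = 3, z = 0, w = 0. Substituting into each constraint:
  (1) 0 + (-3) + 3(0) - 2(0) = -3 ✓
  (2) w² = (0)² = 0, and 0 < 16 ✓
  (3) 0 < 2 ✓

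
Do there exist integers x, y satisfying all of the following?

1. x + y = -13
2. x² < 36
Yes

Take x = 0, y = -13. Substituting into each constraint:
  (1) 0 + (-13) = -13 ✓
  (2) x² = (0)² = 0, and 0 < 36 ✓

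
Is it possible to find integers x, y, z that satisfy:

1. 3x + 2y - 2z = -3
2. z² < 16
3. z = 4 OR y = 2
Yes

Take x = -1, y = 2, z = 2. Substituting into each constraint:
  (1) 3(-1) + 2(2) - 2(2) = -3 ✓
  (2) z² = (2)² = 4, and 4 < 16 ✓
  (3) y = 2, target 2 ✓ (second branch holds)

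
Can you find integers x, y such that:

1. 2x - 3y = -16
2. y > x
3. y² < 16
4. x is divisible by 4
Yes

Take x = -8, y = 0. Substituting into each constraint:
  (1) 2(-8) - 3(0) = -16 ✓
  (2) 0 > -8 ✓
  (3) y² = (0)² = 0, and 0 < 16 ✓
  (4) -8 = 4 × -2, remainder 0 ✓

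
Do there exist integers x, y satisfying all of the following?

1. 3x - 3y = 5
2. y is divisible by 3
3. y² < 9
No

Even the single constraint (3x - 3y = 5) is infeasible over the integers.

  - 3x - 3y = 5: every term on the left is divisible by 3, so the LHS ≡ 0 (mod 3), but the RHS 5 is not — no integer solution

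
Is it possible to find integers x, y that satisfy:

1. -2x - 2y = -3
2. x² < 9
No

Even the single constraint (-2x - 2y = -3) is infeasible over the integers.

  - -2x - 2y = -3: every term on the left is divisible by 2, so the LHS ≡ 0 (mod 2), but the RHS -3 is not — no integer solution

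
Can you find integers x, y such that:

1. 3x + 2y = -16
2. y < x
Yes

Take x = 0, y = -8. Substituting into each constraint:
  (1) 3(0) + 2(-8) = -16 ✓
  (2) -8 < 0 ✓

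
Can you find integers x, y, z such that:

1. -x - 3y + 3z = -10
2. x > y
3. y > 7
Yes

Take x = 10, y = 9, z = 9. Substituting into each constraint:
  (1) (-10) - 3(9) + 3(9) = -10 ✓
  (2) 10 > 9 ✓
  (3) 9 > 7 ✓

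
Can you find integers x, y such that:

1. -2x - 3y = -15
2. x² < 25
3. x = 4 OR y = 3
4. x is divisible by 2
No

A contradictory subset is {-2x - 3y = -15, x = 4 OR y = 3, x is divisible by 2}. No integer assignment can satisfy these jointly:

  - -2x - 3y = -15: is a linear equation tying the variables together
  - x = 4 OR y = 3: forces a choice: either x = 4 or y = 3
  - x is divisible by 2: restricts x to multiples of 2

Split on the disjunction (x = 4 OR y = 3):
  • If x = 4: with x = 4, every remaining term of the linear equation is divisible by 3, so the left side is ≡ 0 (mod 3); but the right side -7 ≡ 2 (mod 3). No integers can satisfy it.
  • If y = 3: with y = 3, writing x = 2x', every remaining term of the linear equation is divisible by 4, so the left side is ≡ 0 (mod 4); but the right side -6 ≡ 2 (mod 4). No integers can satisfy it.
Both branches are infeasible, so the system has no integer solution.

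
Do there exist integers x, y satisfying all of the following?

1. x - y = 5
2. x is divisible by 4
Yes

Take x = 0, y = -5. Substituting into each constraint:
  (1) 0 + 5 = 5 ✓
  (2) 0 = 4 × 0, remainder 0 ✓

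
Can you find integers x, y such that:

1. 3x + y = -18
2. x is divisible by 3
Yes

Take x = 0, y = -18. Substituting into each constraint:
  (1) 3(0) + (-18) = -18 ✓
  (2) 0 = 3 × 0, remainder 0 ✓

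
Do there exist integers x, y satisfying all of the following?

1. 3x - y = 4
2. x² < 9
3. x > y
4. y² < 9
Yes

Take x = 1, y = -1. Substituting into each constraint:
  (1) 3(1) + 1 = 4 ✓
  (2) x² = (1)² = 1, and 1 < 9 ✓
  (3) 1 > -1 ✓
  (4) y² = (-1)² = 1, and 1 < 9 ✓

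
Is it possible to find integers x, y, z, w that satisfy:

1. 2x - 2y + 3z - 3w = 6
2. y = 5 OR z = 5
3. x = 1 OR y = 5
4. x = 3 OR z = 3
Yes

Take x = 5, y = 5, z = 3, w = 1. Substituting into each constraint:
  (1) 2(5) - 2(5) + 3(3) - 3(1) = 6 ✓
  (2) y = 5, target 5 ✓ (first branch holds)
  (3) y = 5, target 5 ✓ (second branch holds)
  (4) z = 3, target 3 ✓ (second branch holds)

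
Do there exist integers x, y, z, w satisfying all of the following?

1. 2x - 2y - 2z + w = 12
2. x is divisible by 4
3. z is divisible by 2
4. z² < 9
Yes

Take x = 0, y = 0, z = 0, w = 12. Substituting into each constraint:
  (1) 2(0) - 2(0) - 2(0) + 12 = 12 ✓
  (2) 0 = 4 × 0, remainder 0 ✓
  (3) 0 = 2 × 0, remainder 0 ✓
  (4) z² = (0)² = 0, and 0 < 9 ✓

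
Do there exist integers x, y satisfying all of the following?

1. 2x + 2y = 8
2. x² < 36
Yes

Take x = 0, y = 4. Substituting into each constraint:
  (1) 2(0) + 2(4) = 8 ✓
  (2) x² = (0)² = 0, and 0 < 36 ✓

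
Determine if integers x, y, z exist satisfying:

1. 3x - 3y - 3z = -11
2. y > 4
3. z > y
No

Even the single constraint (3x - 3y - 3z = -11) is infeasible over the integers.

  - 3x - 3y - 3z = -11: every term on the left is divisible by 3, so the LHS ≡ 0 (mod 3), but the RHS -11 is not — no integer solution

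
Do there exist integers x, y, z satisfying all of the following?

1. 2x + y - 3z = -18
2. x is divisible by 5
Yes

Take x = 0, y = 0, z = 6. Substituting into each constraint:
  (1) 2(0) + 0 - 3(6) = -18 ✓
  (2) 0 = 5 × 0, remainder 0 ✓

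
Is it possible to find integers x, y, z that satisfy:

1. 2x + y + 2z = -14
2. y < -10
Yes

Take x = 0, y = -14, z = 0. Substituting into each constraint:
  (1) 2(0) + (-14) + 2(0) = -14 ✓
  (2) -14 < -10 ✓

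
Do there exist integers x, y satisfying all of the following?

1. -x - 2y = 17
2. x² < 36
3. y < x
Yes

Take x = 1, y = -9. Substituting into each constraint:
  (1) (-1) - 2(-9) = 17 ✓
  (2) x² = (1)² = 1, and 1 < 36 ✓
  (3) -9 < 1 ✓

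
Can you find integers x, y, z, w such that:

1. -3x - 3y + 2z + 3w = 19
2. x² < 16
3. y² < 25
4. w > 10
Yes

Take x = 0, y = 0, z = -7, w = 11. Substituting into each constraint:
  (1) -3(0) - 3(0) + 2(-7) + 3(11) = 19 ✓
  (2) x² = (0)² = 0, and 0 < 16 ✓
  (3) y² = (0)² = 0, and 0 < 25 ✓
  (4) 11 > 10 ✓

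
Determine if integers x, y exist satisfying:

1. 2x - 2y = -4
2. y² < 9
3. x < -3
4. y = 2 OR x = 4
No

A contradictory subset is {2x - 2y = -4, x < -3, y = 2 OR x = 4}. No integer assignment can satisfy these jointly:

  - 2x - 2y = -4: is a linear equation tying the variables together
  - x < -3: bounds one variable relative to a constant
  - y = 2 OR x = 4: forces a choice: either y = 2 or x = 4

Split on the disjunction (y = 2 OR x = 4):
  • If y = 2: the equation forces x = 0, which contradicts the bound x ≤ -4.
  • If x = 4: this contradicts the bound x ≤ -4.
Both branches are infeasible, so the system has no integer solution.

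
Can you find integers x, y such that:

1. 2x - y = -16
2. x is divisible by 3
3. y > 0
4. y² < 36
Yes

Take x = -6, y = 4. Substituting into each constraint:
  (1) 2(-6) + (-4) = -16 ✓
  (2) -6 = 3 × -2, remainder 0 ✓
  (3) 4 > 0 ✓
  (4) y² = (4)² = 16, and 16 < 36 ✓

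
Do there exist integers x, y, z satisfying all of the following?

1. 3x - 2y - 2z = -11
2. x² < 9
Yes

Take x = -1, y = 0, z = 4. Substituting into each constraint:
  (1) 3(-1) - 2(0) - 2(4) = -11 ✓
  (2) x² = (-1)² = 1, and 1 < 9 ✓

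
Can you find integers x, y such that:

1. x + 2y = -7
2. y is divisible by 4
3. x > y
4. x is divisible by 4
No

A contradictory subset is {x + 2y = -7, x is divisible by 4}. No integer assignment can satisfy these jointly:

  - x + 2y = -7: is a linear equation tying the variables together
  - x is divisible by 4: restricts x to multiples of 4

Modular obstruction: writing x = 4x', every remaining term of the linear equation is divisible by 2, so the left side is ≡ 0 (mod 2); but the right side -7 ≡ 1 (mod 2). No integers can satisfy it.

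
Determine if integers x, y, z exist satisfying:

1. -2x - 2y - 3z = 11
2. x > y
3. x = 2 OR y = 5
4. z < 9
Yes

Take x = 2, y = 0, z = -5. Substituting into each constraint:
  (1) -2(2) - 2(0) - 3(-5) = 11 ✓
  (2) 2 > 0 ✓
  (3) x = 2, target 2 ✓ (first branch holds)
  (4) -5 < 9 ✓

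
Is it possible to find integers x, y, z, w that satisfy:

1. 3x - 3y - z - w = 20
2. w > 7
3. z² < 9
Yes

Take x = 10, y = 0, z = 2, w = 8. Substituting into each constraint:
  (1) 3(10) - 3(0) + (-2) + (-8) = 20 ✓
  (2) 8 > 7 ✓
  (3) z² = (2)² = 4, and 4 < 9 ✓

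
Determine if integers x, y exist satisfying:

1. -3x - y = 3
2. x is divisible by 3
Yes

Take x = 0, y = -3. Substituting into each constraint:
  (1) -3(0) + 3 = 3 ✓
  (2) 0 = 3 × 0, remainder 0 ✓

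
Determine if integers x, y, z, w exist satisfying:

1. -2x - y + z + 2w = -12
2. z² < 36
Yes

Take x = 6, y = 0, z = 0, w = 0. Substituting into each constraint:
  (1) -2(6) + 0 + 0 + 2(0) = -12 ✓
  (2) z² = (0)² = 0, and 0 < 36 ✓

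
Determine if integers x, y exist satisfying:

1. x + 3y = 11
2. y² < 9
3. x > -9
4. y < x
Yes

Take x = 11, y = 0. Substituting into each constraint:
  (1) 11 + 3(0) = 11 ✓
  (2) y² = (0)² = 0, and 0 < 9 ✓
  (3) 11 > -9 ✓
  (4) 0 < 11 ✓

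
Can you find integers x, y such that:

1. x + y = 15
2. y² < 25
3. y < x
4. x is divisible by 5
Yes

Take x = 15, y = 0. Substituting into each constraint:
  (1) 15 + 0 = 15 ✓
  (2) y² = (0)² = 0, and 0 < 25 ✓
  (3) 0 < 15 ✓
  (4) 15 = 5 × 3, remainder 0 ✓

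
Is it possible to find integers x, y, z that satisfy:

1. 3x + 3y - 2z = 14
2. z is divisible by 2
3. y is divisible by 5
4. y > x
Yes

Take x = -2, y = 0, z = -10. Substituting into each constraint:
  (1) 3(-2) + 3(0) - 2(-10) = 14 ✓
  (2) -10 = 2 × -5, remainder 0 ✓
  (3) 0 = 5 × 0, remainder 0 ✓
  (4) 0 > -2 ✓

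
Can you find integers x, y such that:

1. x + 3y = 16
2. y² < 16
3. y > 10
No

A contradictory subset is {y² < 16, y > 10}. No integer assignment can satisfy these jointly:

  - y² < 16: restricts y to |y| ≤ 3
  - y > 10: bounds one variable relative to a constant

Direct contradiction: the bounds on y require y ≥ 11 and y ≤ 3 simultaneously, which is empty.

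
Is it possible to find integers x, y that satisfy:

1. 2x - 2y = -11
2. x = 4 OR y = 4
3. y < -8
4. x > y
No

Even the single constraint (2x - 2y = -11) is infeasible over the integers.

  - 2x - 2y = -11: every term on the left is divisible by 2, so the LHS ≡ 0 (mod 2), but the RHS -11 is not — no integer solution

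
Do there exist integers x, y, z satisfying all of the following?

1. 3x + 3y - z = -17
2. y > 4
Yes

Take x = 0, y = 5, z = 32. Substituting into each constraint:
  (1) 3(0) + 3(5) + (-32) = -17 ✓
  (2) 5 > 4 ✓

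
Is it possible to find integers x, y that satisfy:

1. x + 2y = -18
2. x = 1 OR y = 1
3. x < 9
Yes

Take x = -20, y = 1. Substituting into each constraint:
  (1) (-20) + 2(1) = -18 ✓
  (2) y = 1, target 1 ✓ (second branch holds)
  (3) -20 < 9 ✓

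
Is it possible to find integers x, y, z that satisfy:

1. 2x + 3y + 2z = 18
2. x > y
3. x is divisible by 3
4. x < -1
Yes

Take x = -3, y = -4, z = 18. Substituting into each constraint:
  (1) 2(-3) + 3(-4) + 2(18) = 18 ✓
  (2) -3 > -4 ✓
  (3) -3 = 3 × -1, remainder 0 ✓
  (4) -3 < -1 ✓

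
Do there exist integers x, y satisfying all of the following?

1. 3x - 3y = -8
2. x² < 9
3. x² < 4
No

Even the single constraint (3x - 3y = -8) is infeasible over the integers.

  - 3x - 3y = -8: every term on the left is divisible by 3, so the LHS ≡ 0 (mod 3), but the RHS -8 is not — no integer solution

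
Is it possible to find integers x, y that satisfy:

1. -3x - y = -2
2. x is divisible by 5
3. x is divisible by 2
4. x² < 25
Yes

Take x = 0, y = 2. Substituting into each constraint:
  (1) -3(0) + (-2) = -2 ✓
  (2) 0 = 5 × 0, remainder 0 ✓
  (3) 0 = 2 × 0, remainder 0 ✓
  (4) x² = (0)² = 0, and 0 < 25 ✓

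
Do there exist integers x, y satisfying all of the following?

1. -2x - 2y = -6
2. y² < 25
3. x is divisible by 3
Yes

Take x = 0, y = 3. Substituting into each constraint:
  (1) -2(0) - 2(3) = -6 ✓
  (2) y² = (3)² = 9, and 9 < 25 ✓
  (3) 0 = 3 × 0, remainder 0 ✓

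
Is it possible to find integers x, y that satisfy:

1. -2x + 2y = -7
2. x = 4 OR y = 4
No

Even the single constraint (-2x + 2y = -7) is infeasible over the integers.

  - -2x + 2y = -7: every term on the left is divisible by 2, so the LHS ≡ 0 (mod 2), but the RHS -7 is not — no integer solution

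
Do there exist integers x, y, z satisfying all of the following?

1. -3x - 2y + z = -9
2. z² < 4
Yes

Take x = 3, y = 0, z = 0. Substituting into each constraint:
  (1) -3(3) - 2(0) + 0 = -9 ✓
  (2) z² = (0)² = 0, and 0 < 4 ✓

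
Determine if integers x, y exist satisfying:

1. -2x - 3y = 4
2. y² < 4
Yes

Take x = -2, y = 0. Substituting into each constraint:
  (1) -2(-2) - 3(0) = 4 ✓
  (2) y² = (0)² = 0, and 0 < 4 ✓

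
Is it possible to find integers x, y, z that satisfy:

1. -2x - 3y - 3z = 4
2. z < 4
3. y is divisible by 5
Yes

Take x = -2, y = 0, z = 0. Substituting into each constraint:
  (1) -2(-2) - 3(0) - 3(0) = 4 ✓
  (2) 0 < 4 ✓
  (3) 0 = 5 × 0, remainder 0 ✓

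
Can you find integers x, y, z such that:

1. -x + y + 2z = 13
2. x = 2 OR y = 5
Yes

Take x = 2, y = 1, z = 7. Substituting into each constraint:
  (1) (-2) + 1 + 2(7) = 13 ✓
  (2) x = 2, target 2 ✓ (first branch holds)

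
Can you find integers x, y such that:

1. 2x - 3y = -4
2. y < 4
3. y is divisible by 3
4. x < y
Yes

Take x = -2, y = 0. Substituting into each constraint:
  (1) 2(-2) - 3(0) = -4 ✓
  (2) 0 < 4 ✓
  (3) 0 = 3 × 0, remainder 0 ✓
  (4) -2 < 0 ✓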